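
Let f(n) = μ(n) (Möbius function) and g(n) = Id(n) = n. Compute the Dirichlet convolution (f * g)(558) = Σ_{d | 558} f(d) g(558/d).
(μ * Id)(558) = 180

Divisors of 558: [1, 2, 3, 6, 9, 18, 31, 62, 93, 186, 279, 558]. For each d | 558:
  d = 1: μ(1) · Id(558/1) = 1 · 558 = 558
  d = 2: μ(2) · Id(558/2) = -1 · 279 = -279
  d = 3: μ(3) · Id(558/3) = -1 · 186 = -186
  d = 6: μ(6) · Id(558/6) = 1 · 93 = 93
  d = 9: μ(9) · Id(558/9) = 0 · 62 = 0
  d = 18: μ(18) · Id(558/18) = 0 · 31 = 0
  d = 31: μ(31) · Id(558/31) = -1 · 18 = -18
  d = 62: μ(62) · Id(558/62) = 1 · 9 = 9
  d = 93: μ(93) · Id(558/93) = 1 · 6 = 6
  d = 186: μ(186) · Id(558/186) = -1 · 3 = -3
  d = 279: μ(279) · Id(558/279) = 0 · 2 = 0
  d = 558: μ(558) · Id(558/558) = 0 · 1 = 0
Summing: (μ * Id)(558) = 558 + -279 + -186 + 93 + 0 + 0 + -18 + 9 + 6 + -3 + 0 + 0 = 180.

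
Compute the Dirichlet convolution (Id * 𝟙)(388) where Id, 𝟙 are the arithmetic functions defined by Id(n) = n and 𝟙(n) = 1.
(Id * 𝟙)(388) = 686

Divisors of 388: [1, 2, 4, 97, 194, 388]. For each d | 388:
  d = 1: Id(1) · 𝟙(388/1) = 1 · 1 = 1
  d = 2: Id(2) · 𝟙(388/2) = 2 · 1 = 2
  d = 4: Id(4) · 𝟙(388/4) = 4 · 1 = 4
  d = 97: Id(97) · 𝟙(388/97) = 97 · 1 = 97
  d = 194: Id(194) · 𝟙(388/194) = 194 · 1 = 194
  d = 388: Id(388) · 𝟙(388/388) = 388 · 1 = 388
Summing: (Id * 𝟙)(388) = 1 + 2 + 4 + 97 + 194 + 388 = 686.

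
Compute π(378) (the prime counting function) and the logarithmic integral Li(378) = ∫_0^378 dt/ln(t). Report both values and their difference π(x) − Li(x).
π(378) = 74;  Li(378) ≈ 81.73;  π(x) − Li(x) ≈ -7.73.

Direct count of primes ≤ 378 gives π(378) = 74. Numerical evaluation of the logarithmic integral gives Li(378) ≈ 81.73. The difference π(x) − Li(x) ≈ -7.73 is typically negative for small/moderate x (Li(x) overestimates), though Littlewood's theorem shows this sign changes infinitely often.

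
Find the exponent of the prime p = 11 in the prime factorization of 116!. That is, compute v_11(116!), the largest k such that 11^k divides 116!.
v_11(116!) = 10

Legendre's formula: v_p(n!) = Σ_{k ≥ 1} ⌊n / p^k⌋. For p = 11, n = 116, the terms are:
  ⌊116/11^1⌋ = ⌊116/11⌋ = 10
(the next term ⌊116/11^2⌋ = 0, terminating the sum). Summing: v_11(116!) = 10 = 10.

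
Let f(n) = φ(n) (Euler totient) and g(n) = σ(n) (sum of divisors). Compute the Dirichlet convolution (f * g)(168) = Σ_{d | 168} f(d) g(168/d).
(φ * σ)(168) = 2688

Divisors of 168: [1, 2, 3, 4, 6, 7, 8, 12, 14, 21, 24, 28, 42, 56, 84, 168]. For each d | 168:
  d = 1: φ(1) · σ(168/1) = 1 · 480 = 480
  d = 2: φ(2) · σ(168/2) = 1 · 224 = 224
  d = 3: φ(3) · σ(168/3) = 2 · 120 = 240
  d = 4: φ(4) · σ(168/4) = 2 · 96 = 192
  d = 6: φ(6) · σ(168/6) = 2 · 56 = 112
  d = 7: φ(7) · σ(168/7) = 6 · 60 = 360
  d = 8: φ(8) · σ(168/8) = 4 · 32 = 128
  d = 12: φ(12) · σ(168/12) = 4 · 24 = 96
  d = 14: φ(14) · σ(168/14) = 6 · 28 = 168
  d = 21: φ(21) · σ(168/21) = 12 · 15 = 180
  d = 24: φ(24) · σ(168/24) = 8 · 8 = 64
  d = 28: φ(28) · σ(168/28) = 12 · 12 = 144
  d = 42: φ(42) · σ(168/42) = 12 · 7 = 84
  d = 56: φ(56) · σ(168/56) = 24 · 4 = 96
  d = 84: φ(84) · σ(168/84) = 24 · 3 = 72
  d = 168: φ(168) · σ(168/168) = 48 · 1 = 48
Summing: (φ * σ)(168) = 480 + 224 + 240 + 192 + 112 + 360 + 128 + 96 + 168 + 180 + 64 + 144 + 84 + 96 + 72 + 48 = 2688.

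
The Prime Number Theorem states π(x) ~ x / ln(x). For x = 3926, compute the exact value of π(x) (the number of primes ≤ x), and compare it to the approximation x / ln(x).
π(3926) = 544;  x/ln(x) ≈ 474.42;  relative error ≈ 12.79%.

Directly count primes up to 3926: π(3926) = 544. The PNT approximation gives 3926/ln(3926) ≈ 3926/8.27538 ≈ 474.42. Relative error (π(x) − x/ln(x)) / π(x) ≈ 12.79%; the approximation is known to undercount slightly (Li(x) is a better estimate).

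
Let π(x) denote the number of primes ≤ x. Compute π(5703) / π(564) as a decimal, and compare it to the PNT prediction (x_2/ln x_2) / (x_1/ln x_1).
π(5703)/π(564) = 751/103 ≈ 7.2913;  PNT prediction ≈ 7.4066.

π(564) = 103 and π(5703) = 751, so π(5703)/π(564) ≈ 7.2913. The PNT-predicted ratio is (5703/ln(5703)) / (564/ln(564)) ≈ 7.4066. The two agree to within a few percent, as expected.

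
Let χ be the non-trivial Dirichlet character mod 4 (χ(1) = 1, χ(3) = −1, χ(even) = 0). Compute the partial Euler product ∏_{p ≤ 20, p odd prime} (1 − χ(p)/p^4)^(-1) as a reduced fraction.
∏ = 10388364341566686475/10504466734429503488

The odd primes p ≤ 20 are [3, 5, 7, 11, 13, 17, 19]. For each, χ(p) = 1 if p ≡ 1 mod 4, χ(p) = −1 if p ≡ 3 mod 4. Taking (1 − χ(p)/p^4)^(-1) = p^4/(p^4 − χ(p)): (1 − (-1)/3^4)^(-1) · (1 − (1)/5^4)^(-1) · (1 − (-1)/7^4)^(-1) · (1 − (-1)/11^4)^(-1) · (1 − (1)/13^4)^(-1) · (1 − (1)/17^4)^(-1) · (1 − (-1)/19^4)^(-1) = 10388364341566686475/10504466734429503488.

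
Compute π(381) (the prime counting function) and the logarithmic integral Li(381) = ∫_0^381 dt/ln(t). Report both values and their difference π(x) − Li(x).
π(381) = 75;  Li(381) ≈ 82.23;  π(x) − Li(x) ≈ -7.23.

Direct count of primes ≤ 381 gives π(381) = 75. Numerical evaluation of the logarithmic integral gives Li(381) ≈ 82.23. The difference π(x) − Li(x) ≈ -7.23 is typically negative for small/moderate x (Li(x) overestimates), though Littlewood's theorem shows this sign changes infinitely often.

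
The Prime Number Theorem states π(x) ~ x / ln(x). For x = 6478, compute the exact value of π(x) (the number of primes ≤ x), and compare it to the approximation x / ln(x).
π(6478) = 840;  x/ln(x) ≈ 738.14;  relative error ≈ 12.13%.

Directly count primes up to 6478: π(6478) = 840. The PNT approximation gives 6478/ln(6478) ≈ 6478/8.77617 ≈ 738.14. Relative error (π(x) − x/ln(x)) / π(x) ≈ 12.13%; the approximation is known to undercount slightly (Li(x) is a better estimate).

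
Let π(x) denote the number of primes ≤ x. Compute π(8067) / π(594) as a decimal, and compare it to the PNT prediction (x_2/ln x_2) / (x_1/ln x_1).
π(8067)/π(594) = 1013/108 ≈ 9.3796;  PNT prediction ≈ 9.6424.

π(594) = 108 and π(8067) = 1013, so π(8067)/π(594) ≈ 9.3796. The PNT-predicted ratio is (8067/ln(8067)) / (594/ln(594)) ≈ 9.6424. The two agree to within a few percent, as expected.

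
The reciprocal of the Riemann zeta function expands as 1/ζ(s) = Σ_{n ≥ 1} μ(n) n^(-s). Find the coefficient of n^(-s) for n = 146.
μ(146) = 1

Factor n = 146 = 2 · 73. μ(n) = 0 if any exponent ≥ 2 (not squarefree); otherwise μ(n) = (−1)^{ω(n)} where ω(n) is the number of distinct prime factors. Applying: μ(146) = 1.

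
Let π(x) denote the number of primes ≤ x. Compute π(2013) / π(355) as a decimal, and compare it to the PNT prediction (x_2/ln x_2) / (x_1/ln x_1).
π(2013)/π(355) = 305/71 ≈ 4.2958;  PNT prediction ≈ 4.3770.

π(355) = 71 and π(2013) = 305, so π(2013)/π(355) ≈ 4.2958. The PNT-predicted ratio is (2013/ln(2013)) / (355/ln(355)) ≈ 4.3770. The two agree to within a few percent, as expected.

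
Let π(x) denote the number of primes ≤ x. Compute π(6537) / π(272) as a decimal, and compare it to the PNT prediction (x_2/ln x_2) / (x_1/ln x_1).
π(6537)/π(272) = 844/58 ≈ 14.5517;  PNT prediction ≈ 15.3354.

π(272) = 58 and π(6537) = 844, so π(6537)/π(272) ≈ 14.5517. The PNT-predicted ratio is (6537/ln(6537)) / (272/ln(272)) ≈ 15.3354. The two agree to within a few percent, as expected.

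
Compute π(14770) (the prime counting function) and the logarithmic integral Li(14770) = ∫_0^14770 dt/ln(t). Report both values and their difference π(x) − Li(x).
π(14770) = 1730;  Li(14770) ≈ 1752.69;  π(x) − Li(x) ≈ -22.69.

Direct count of primes ≤ 14770 gives π(14770) = 1730. Numerical evaluation of the logarithmic integral gives Li(14770) ≈ 1752.69. The difference π(x) − Li(x) ≈ -22.69 is typically negative for small/moderate x (Li(x) overestimates), though Littlewood's theorem shows this sign changes infinitely often.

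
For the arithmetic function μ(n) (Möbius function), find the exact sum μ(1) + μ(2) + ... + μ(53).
Σ_{n ≤ 53} μ(n) = -3

Compute μ(n) for each 1 ≤ n ≤ 53: μ(1) = 1, μ(2) = -1, μ(3) = -1, μ(4) = 0, μ(5) = -1, μ(6) = 1, μ(7) = -1, μ(8) = 0, μ(9) = 0, μ(10) = 1, μ(11) = -1, μ(12) = 0, μ(13) = -1, μ(14) = 1, μ(15) = 1, μ(16) = 0, μ(17) = -1, μ(18) = 0, μ(19) = -1, μ(20) = 0, μ(21) = 1, μ(22) = 1, μ(23) = -1, μ(24) = 0, μ(25) = 0, μ(26) = 1, μ(27) = 0, μ(28) = 0, μ(29) = -1, μ(30) = -1, μ(31) = -1, μ(32) = 0, μ(33) = 1, μ(34) = 1, μ(35) = 1, μ(36) = 0, μ(37) = -1, μ(38) = 1, μ(39) = 1, μ(40) = 0, μ(41) = -1, μ(42) = -1, μ(43) = -1, μ(44) = 0, μ(45) = 0, μ(46) = 1, μ(47) = -1, μ(48) = 0, μ(49) = 0, μ(50) = 0, μ(51) = 1, μ(52) = 0, μ(53) = -1. Summing all 53 values: -3. (Mertens function M(x) = Σ_{n ≤ x} μ(n); on average M(x) should be small (PNT ⟺ M(x) = o(x)).)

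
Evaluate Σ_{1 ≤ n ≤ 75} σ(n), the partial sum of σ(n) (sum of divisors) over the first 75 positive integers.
Σ_{n ≤ 75} σ(n) = 4644

Compute σ(n) for each 1 ≤ n ≤ 75: σ(1) = 1, σ(2) = 3, σ(3) = 4, σ(4) = 7, σ(5) = 6, σ(6) = 12, σ(7) = 8, σ(8) = 15, σ(9) = 13, σ(10) = 18, σ(11) = 12, σ(12) = 28, σ(13) = 14, σ(14) = 24, σ(15) = 24, σ(16) = 31, σ(17) = 18, σ(18) = 39, σ(19) = 20, σ(20) = 42, σ(21) = 32, σ(22) = 36, σ(23) = 24, σ(24) = 60, σ(25) = 31, σ(26) = 42, σ(27) = 40, σ(28) = 56, σ(29) = 30, σ(30) = 72, σ(31) = 32, σ(32) = 63, σ(33) = 48, σ(34) = 54, σ(35) = 48, σ(36) = 91, σ(37) = 38, σ(38) = 60, σ(39) = 56, σ(40) = 90, σ(41) = 42, σ(42) = 96, σ(43) = 44, σ(44) = 84, σ(45) = 78, σ(46) = 72, σ(47) = 48, σ(48) = 124, σ(49) = 57, σ(50) = 93, σ(51) = 72, σ(52) = 98, σ(53) = 54, σ(54) = 120, σ(55) = 72, σ(56) = 120, σ(57) = 80, σ(58) = 90, σ(59) = 60, σ(60) = 168, σ(61) = 62, σ(62) = 96, σ(63) = 104, σ(64) = 127, σ(65) = 84, σ(66) = 144, σ(67) = 68, σ(68) = 126, σ(69) = 96, σ(70) = 144, σ(71) = 72, σ(72) = 195, σ(73) = 74, σ(74) = 114, σ(75) = 124. Summing all 75 values: 4644. (Average order: Σ_{n ≤ x} σ(n) ~ (π²/12) x². For x = 75, (π²/12)·75² ≈ 4626.38.)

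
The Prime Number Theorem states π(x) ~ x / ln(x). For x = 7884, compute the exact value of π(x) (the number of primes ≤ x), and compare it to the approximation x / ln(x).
π(7884) = 997;  x/ln(x) ≈ 878.68;  relative error ≈ 11.87%.

Directly count primes up to 7884: π(7884) = 997. The PNT approximation gives 7884/ln(7884) ≈ 7884/8.97259 ≈ 878.68. Relative error (π(x) − x/ln(x)) / π(x) ≈ 11.87%; the approximation is known to undercount slightly (Li(x) is a better estimate).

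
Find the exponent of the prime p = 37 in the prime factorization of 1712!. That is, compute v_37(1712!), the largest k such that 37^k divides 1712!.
v_37(1712!) = 47

Legendre's formula: v_p(n!) = Σ_{k ≥ 1} ⌊n / p^k⌋. For p = 37, n = 1712, the terms are:
  ⌊1712/37^1⌋ = ⌊1712/37⌋ = 46
  ⌊1712/37^2⌋ = ⌊1712/1369⌋ = 1
(the next term ⌊1712/37^3⌋ = 0, terminating the sum). Summing: v_37(1712!) = 46 + 1 = 47.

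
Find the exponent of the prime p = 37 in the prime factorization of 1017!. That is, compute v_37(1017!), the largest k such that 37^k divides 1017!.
v_37(1017!) = 27

Legendre's formula: v_p(n!) = Σ_{k ≥ 1} ⌊n / p^k⌋. For p = 37, n = 1017, the terms are:
  ⌊1017/37^1⌋ = ⌊1017/37⌋ = 27
(the next term ⌊1017/37^2⌋ = 0, terminating the sum). Summing: v_37(1017!) = 27 = 27.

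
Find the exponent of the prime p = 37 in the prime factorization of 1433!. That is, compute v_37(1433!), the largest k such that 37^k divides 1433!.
v_37(1433!) = 39

Legendre's formula: v_p(n!) = Σ_{k ≥ 1} ⌊n / p^k⌋. For p = 37, n = 1433, the terms are:
  ⌊1433/37^1⌋ = ⌊1433/37⌋ = 38
  ⌊1433/37^2⌋ = ⌊1433/1369⌋ = 1
(the next term ⌊1433/37^3⌋ = 0, terminating the sum). Summing: v_37(1433!) = 38 + 1 = 39.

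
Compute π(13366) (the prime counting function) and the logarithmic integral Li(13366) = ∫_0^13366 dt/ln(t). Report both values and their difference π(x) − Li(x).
π(13366) = 1585;  Li(13366) ≈ 1605.69;  π(x) − Li(x) ≈ -20.69.

Direct count of primes ≤ 13366 gives π(13366) = 1585. Numerical evaluation of the logarithmic integral gives Li(13366) ≈ 1605.69. The difference π(x) − Li(x) ≈ -20.69 is typically negative for small/moderate x (Li(x) overestimates), though Littlewood's theorem shows this sign changes infinitely often.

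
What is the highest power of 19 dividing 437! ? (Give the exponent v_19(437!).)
v_19(437!) = 24

Legendre's formula: v_p(n!) = Σ_{k ≥ 1} ⌊n / p^k⌋. For p = 19, n = 437, the terms are:
  ⌊437/19^1⌋ = ⌊437/19⌋ = 23
  ⌊437/19^2⌋ = ⌊437/361⌋ = 1
(the next term ⌊437/19^3⌋ = 0, terminating the sum). Summing: v_19(437!) = 23 + 1 = 24.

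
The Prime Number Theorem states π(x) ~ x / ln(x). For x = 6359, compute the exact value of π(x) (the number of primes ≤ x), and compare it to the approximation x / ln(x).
π(6359) = 828;  x/ln(x) ≈ 726.11;  relative error ≈ 12.31%.

Directly count primes up to 6359: π(6359) = 828. The PNT approximation gives 6359/ln(6359) ≈ 6359/8.75763 ≈ 726.11. Relative error (π(x) − x/ln(x)) / π(x) ≈ 12.31%; the approximation is known to undercount slightly (Li(x) is a better estimate).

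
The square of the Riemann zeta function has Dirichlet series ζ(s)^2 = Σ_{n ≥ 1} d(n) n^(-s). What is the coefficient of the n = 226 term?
d(226) = 4

ζ(s)^2 = (Σ 1/m^s)(Σ 1/k^s). The coefficient of 1/n^s in the product is the number of ordered pairs (m, k) with mk = n, which equals d(n). For n = 226, divisors are [1, 2, 113, 226], so d(226) = 4.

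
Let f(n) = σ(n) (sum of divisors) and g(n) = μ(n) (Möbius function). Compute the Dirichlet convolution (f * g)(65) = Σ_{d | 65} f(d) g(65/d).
(σ * μ)(65) = 65

Divisors of 65: [1, 5, 13, 65]. For each d | 65:
  d = 1: σ(1) · μ(65/1) = 1 · 1 = 1
  d = 5: σ(5) · μ(65/5) = 6 · -1 = -6
  d = 13: σ(13) · μ(65/13) = 14 · -1 = -14
  d = 65: σ(65) · μ(65/65) = 84 · 1 = 84
Summing: (σ * μ)(65) = 1 + -6 + -14 + 84 = 65.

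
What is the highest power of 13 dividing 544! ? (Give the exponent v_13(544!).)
v_13(544!) = 44

Legendre's formula: v_p(n!) = Σ_{k ≥ 1} ⌊n / p^k⌋. For p = 13, n = 544, the terms are:
  ⌊544/13^1⌋ = ⌊544/13⌋ = 41
  ⌊544/13^2⌋ = ⌊544/169⌋ = 3
(the next term ⌊544/13^3⌋ = 0, terminating the sum). Summing: v_13(544!) = 41 + 3 = 44.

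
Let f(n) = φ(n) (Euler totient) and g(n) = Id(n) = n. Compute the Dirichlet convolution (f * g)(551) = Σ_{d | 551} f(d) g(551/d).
(φ * Id)(551) = 2109

Divisors of 551: [1, 19, 29, 551]. For each d | 551:
  d = 1: φ(1) · Id(551/1) = 1 · 551 = 551
  d = 19: φ(19) · Id(551/19) = 18 · 29 = 522
  d = 29: φ(29) · Id(551/29) = 28 · 19 = 532
  d = 551: φ(551) · Id(551/551) = 504 · 1 = 504
Summing: (φ * Id)(551) = 551 + 522 + 532 + 504 = 2109.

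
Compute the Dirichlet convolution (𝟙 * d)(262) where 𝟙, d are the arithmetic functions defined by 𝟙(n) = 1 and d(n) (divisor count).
(𝟙 * d)(262) = 9

Divisors of 262: [1, 2, 131, 262]. For each d | 262:
  d = 1: 𝟙(1) · d(262/1) = 1 · 4 = 4
  d = 2: 𝟙(2) · d(262/2) = 1 · 2 = 2
  d = 131: 𝟙(131) · d(262/131) = 1 · 2 = 2
  d = 262: 𝟙(262) · d(262/262) = 1 · 1 = 1
Summing: (𝟙 * d)(262) = 4 + 2 + 2 + 1 = 9.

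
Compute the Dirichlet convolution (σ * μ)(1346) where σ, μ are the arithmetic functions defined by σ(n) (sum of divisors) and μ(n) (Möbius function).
(σ * μ)(1346) = 1346

Divisors of 1346: [1, 2, 673, 1346]. For each d | 1346:
  d = 1: σ(1) · μ(1346/1) = 1 · 1 = 1
  d = 2: σ(2) · μ(1346/2) = 3 · -1 = -3
  d = 673: σ(673) · μ(1346/673) = 674 · -1 = -674
  d = 1346: σ(1346) · μ(1346/1346) = 2022 · 1 = 2022
Summing: (σ * μ)(1346) = 1 + -3 + -674 + 2022 = 1346.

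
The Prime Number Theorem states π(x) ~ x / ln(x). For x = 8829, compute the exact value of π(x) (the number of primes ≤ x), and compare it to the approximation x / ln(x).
π(8829) = 1099;  x/ln(x) ≈ 971.74;  relative error ≈ 11.58%.

Directly count primes up to 8829: π(8829) = 1099. The PNT approximation gives 8829/ln(8829) ≈ 8829/9.08580 ≈ 971.74. Relative error (π(x) − x/ln(x)) / π(x) ≈ 11.58%; the approximation is known to undercount slightly (Li(x) is a better estimate).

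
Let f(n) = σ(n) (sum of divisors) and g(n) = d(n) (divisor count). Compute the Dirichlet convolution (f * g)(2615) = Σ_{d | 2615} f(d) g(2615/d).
(σ * d)(2615) = 4208

Divisors of 2615: [1, 5, 523, 2615]. For each d | 2615:
  d = 1: σ(1) · d(2615/1) = 1 · 4 = 4
  d = 5: σ(5) · d(2615/5) = 6 · 2 = 12
  d = 523: σ(523) · d(2615/523) = 524 · 2 = 1048
  d = 2615: σ(2615) · d(2615/2615) = 3144 · 1 = 3144
Summing: (σ * d)(2615) = 4 + 12 + 1048 + 3144 = 4208.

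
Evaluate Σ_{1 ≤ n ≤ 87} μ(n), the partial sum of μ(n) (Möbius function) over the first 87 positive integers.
Σ_{n ≤ 87} μ(n) = -1

Compute μ(n) for each 1 ≤ n ≤ 87: μ(1) = 1, μ(2) = -1, μ(3) = -1, μ(4) = 0, μ(5) = -1, μ(6) = 1, μ(7) = -1, μ(8) = 0, μ(9) = 0, μ(10) = 1, μ(11) = -1, μ(12) = 0, μ(13) = -1, μ(14) = 1, μ(15) = 1, μ(16) = 0, μ(17) = -1, μ(18) = 0, μ(19) = -1, μ(20) = 0, μ(21) = 1, μ(22) = 1, μ(23) = -1, μ(24) = 0, μ(25) = 0, μ(26) = 1, μ(27) = 0, μ(28) = 0, μ(29) = -1, μ(30) = -1, μ(31) = -1, μ(32) = 0, μ(33) = 1, μ(34) = 1, μ(35) = 1, μ(36) = 0, μ(37) = -1, μ(38) = 1, μ(39) = 1, μ(40) = 0, μ(41) = -1, μ(42) = -1, μ(43) = -1, μ(44) = 0, μ(45) = 0, μ(46) = 1, μ(47) = -1, μ(48) = 0, μ(49) = 0, μ(50) = 0, μ(51) = 1, μ(52) = 0, μ(53) = -1, μ(54) = 0, μ(55) = 1, μ(56) = 0, μ(57) = 1, μ(58) = 1, μ(59) = -1, μ(60) = 0, μ(61) = -1, μ(62) = 1, μ(63) = 0, μ(64) = 0, μ(65) = 1, μ(66) = -1, μ(67) = -1, μ(68) = 0, μ(69) = 1, μ(70) = -1, μ(71) = -1, μ(72) = 0, μ(73) = -1, μ(74) = 1, μ(75) = 0, μ(76) = 0, μ(77) = 1, μ(78) = -1, μ(79) = -1, μ(80) = 0, μ(81) = 0, μ(82) = 1, μ(83) = -1, μ(84) = 0, μ(85) = 1, μ(86) = 1, μ(87) = 1. Summing all 87 values: -1. (Mertens function M(x) = Σ_{n ≤ x} μ(n); on average M(x) should be small (PNT ⟺ M(x) = o(x)).)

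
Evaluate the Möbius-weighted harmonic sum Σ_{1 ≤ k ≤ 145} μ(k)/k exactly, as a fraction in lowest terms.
Σ μ(k)/k = 21902975338172457649793319236190033588273978079735884/1669107775099865011251538855274990009561055775533405515

Values of μ(k) for 1 ≤ k ≤ 145: μ(1) = 1, μ(2) = -1, μ(3) = -1, μ(5) = -1, μ(6) = 1, μ(7) = -1, μ(10) = 1, μ(11) = -1, μ(13) = -1, μ(14) = 1, μ(15) = 1, μ(17) = -1, μ(19) = -1, μ(21) = 1, μ(22) = 1, μ(23) = -1, μ(26) = 1, μ(29) = -1, μ(30) = -1, μ(31) = -1, μ(33) = 1, μ(34) = 1, μ(35) = 1, μ(37) = -1, μ(38) = 1, μ(39) = 1, μ(41) = -1, μ(42) = -1, μ(43) = -1, μ(46) = 1, μ(47) = -1, μ(51) = 1, μ(53) = -1, μ(55) = 1, μ(57) = 1, μ(58) = 1, μ(59) = -1, μ(61) = -1, μ(62) = 1, μ(65) = 1, μ(66) = -1, μ(67) = -1, μ(69) = 1, μ(70) = -1, μ(71) = -1, μ(73) = -1, μ(74) = 1, μ(77) = 1, μ(78) = -1, μ(79) = -1, μ(82) = 1, μ(83) = -1, μ(85) = 1, μ(86) = 1, μ(87) = 1, μ(89) = -1, μ(91) = 1, μ(93) = 1, μ(94) = 1, μ(95) = 1, μ(97) = -1, μ(101) = -1, μ(102) = -1, μ(103) = -1, μ(105) = -1, μ(106) = 1, μ(107) = -1, μ(109) = -1, μ(110) = -1, μ(111) = 1, μ(113) = -1, μ(114) = -1, μ(115) = 1, μ(118) = 1, μ(119) = 1, μ(122) = 1, μ(123) = 1, μ(127) = -1, μ(129) = 1, μ(130) = -1, μ(131) = -1, μ(133) = 1, μ(134) = 1, μ(137) = -1, μ(138) = -1, μ(139) = -1, μ(141) = 1, μ(142) = 1, μ(143) = 1, μ(145) = 1, with μ = 0 on non-squarefree integers. Summing μ(k)/k for k where μ(k) ≠ 0 gives 21902975338172457649793319236190033588273978079735884/1669107775099865011251538855274990009561055775533405515 ≈ 0.0131. (PNT ⟺ this sum → 0 as n → ∞.)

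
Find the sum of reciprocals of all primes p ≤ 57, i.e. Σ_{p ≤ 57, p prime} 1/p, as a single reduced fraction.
Σ 1/p = 54766551458687142251/32589158477190044730

π(57) = 16, so the primes ≤ 57 are [2, 3, 5, 7, 11, 13, 17, 19, 23, 29, 31, 37, 41, 43, 47, 53]. Summing 1/p over these primes: 54766551458687142251/32589158477190044730 ≈ 1.6805. Mertens estimate ln ln(57) + 0.2615 ≈ 1.6585.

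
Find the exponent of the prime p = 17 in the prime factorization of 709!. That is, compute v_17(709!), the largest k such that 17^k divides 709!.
v_17(709!) = 43

Legendre's formula: v_p(n!) = Σ_{k ≥ 1} ⌊n / p^k⌋. For p = 17, n = 709, the terms are:
  ⌊709/17^1⌋ = ⌊709/17⌋ = 41
  ⌊709/17^2⌋ = ⌊709/289⌋ = 2
(the next term ⌊709/17^3⌋ = 0, terminating the sum). Summing: v_17(709!) = 41 + 2 = 43.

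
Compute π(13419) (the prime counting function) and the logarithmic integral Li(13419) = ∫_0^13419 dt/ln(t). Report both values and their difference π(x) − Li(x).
π(13419) = 1591;  Li(13419) ≈ 1611.27;  π(x) − Li(x) ≈ -20.27.

Direct count of primes ≤ 13419 gives π(13419) = 1591. Numerical evaluation of the logarithmic integral gives Li(13419) ≈ 1611.27. The difference π(x) − Li(x) ≈ -20.27 is typically negative for small/moderate x (Li(x) overestimates), though Littlewood's theorem shows this sign changes infinitely often.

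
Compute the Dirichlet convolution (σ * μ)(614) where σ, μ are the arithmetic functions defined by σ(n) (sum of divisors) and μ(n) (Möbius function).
(σ * μ)(614) = 614

Divisors of 614: [1, 2, 307, 614]. For each d | 614:
  d = 1: σ(1) · μ(614/1) = 1 · 1 = 1
  d = 2: σ(2) · μ(614/2) = 3 · -1 = -3
  d = 307: σ(307) · μ(614/307) = 308 · -1 = -308
  d = 614: σ(614) · μ(614/614) = 924 · 1 = 924
Summing: (σ * μ)(614) = 1 + -3 + -308 + 924 = 614.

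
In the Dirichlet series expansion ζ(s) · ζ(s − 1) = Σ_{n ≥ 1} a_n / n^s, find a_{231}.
σ(231) = 384

In the product (Σ m^0/m^s)(Σ k / k^s) = Σ (Σ_{d | n} d) / n^s, the coefficient of 1/n^s is σ(n) = Σ_{d | n} d. For n = 231, divisors are [1, 3, 7, 11, 21, 33, 77, 231]; summing: σ(231) = 384.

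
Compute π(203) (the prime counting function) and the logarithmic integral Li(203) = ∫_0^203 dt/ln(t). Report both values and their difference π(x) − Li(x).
π(203) = 46;  Li(203) ≈ 50.76;  π(x) − Li(x) ≈ -4.76.

Direct count of primes ≤ 203 gives π(203) = 46. Numerical evaluation of the logarithmic integral gives Li(203) ≈ 50.76. The difference π(x) − Li(x) ≈ -4.76 is typically negative for small/moderate x (Li(x) overestimates), though Littlewood's theorem shows this sign changes infinitely often.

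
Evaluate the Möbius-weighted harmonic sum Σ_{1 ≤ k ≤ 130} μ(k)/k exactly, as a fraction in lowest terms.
Σ μ(k)/k = -2045175533356853827340059964229935649243392971/4014476939333036189094441199026045136645885247730

Values of μ(k) for 1 ≤ k ≤ 130: μ(1) = 1, μ(2) = -1, μ(3) = -1, μ(5) = -1, μ(6) = 1, μ(7) = -1, μ(10) = 1, μ(11) = -1, μ(13) = -1, μ(14) = 1, μ(15) = 1, μ(17) = -1, μ(19) = -1, μ(21) = 1, μ(22) = 1, μ(23) = -1, μ(26) = 1, μ(29) = -1, μ(30) = -1, μ(31) = -1, μ(33) = 1, μ(34) = 1, μ(35) = 1, μ(37) = -1, μ(38) = 1, μ(39) = 1, μ(41) = -1, μ(42) = -1, μ(43) = -1, μ(46) = 1, μ(47) = -1, μ(51) = 1, μ(53) = -1, μ(55) = 1, μ(57) = 1, μ(58) = 1, μ(59) = -1, μ(61) = -1, μ(62) = 1, μ(65) = 1, μ(66) = -1, μ(67) = -1, μ(69) = 1, μ(70) = -1, μ(71) = -1, μ(73) = -1, μ(74) = 1, μ(77) = 1, μ(78) = -1, μ(79) = -1, μ(82) = 1, μ(83) = -1, μ(85) = 1, μ(86) = 1, μ(87) = 1, μ(89) = -1, μ(91) = 1, μ(93) = 1, μ(94) = 1, μ(95) = 1, μ(97) = -1, μ(101) = -1, μ(102) = -1, μ(103) = -1, μ(105) = -1, μ(106) = 1, μ(107) = -1, μ(109) = -1, μ(110) = -1, μ(111) = 1, μ(113) = -1, μ(114) = -1, μ(115) = 1, μ(118) = 1, μ(119) = 1, μ(122) = 1, μ(123) = 1, μ(127) = -1, μ(129) = 1, μ(130) = -1, with μ = 0 on non-squarefree integers. Summing μ(k)/k for k where μ(k) ≠ 0 gives -2045175533356853827340059964229935649243392971/4014476939333036189094441199026045136645885247730 ≈ -0.0005. (PNT ⟺ this sum → 0 as n → ∞.)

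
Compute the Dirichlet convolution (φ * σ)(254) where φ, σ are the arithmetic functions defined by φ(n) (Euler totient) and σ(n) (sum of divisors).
(φ * σ)(254) = 1016

Divisors of 254: [1, 2, 127, 254]. For each d | 254:
  d = 1: φ(1) · σ(254/1) = 1 · 384 = 384
  d = 2: φ(2) · σ(254/2) = 1 · 128 = 128
  d = 127: φ(127) · σ(254/127) = 126 · 3 = 378
  d = 254: φ(254) · σ(254/254) = 126 · 1 = 126
Summing: (φ * σ)(254) = 384 + 128 + 378 + 126 = 1016.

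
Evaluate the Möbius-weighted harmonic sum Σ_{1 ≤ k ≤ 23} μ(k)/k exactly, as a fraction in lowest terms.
Σ μ(k)/k = -249979/223092870

Values of μ(k) for 1 ≤ k ≤ 23: μ(1) = 1, μ(2) = -1, μ(3) = -1, μ(5) = -1, μ(6) = 1, μ(7) = -1, μ(10) = 1, μ(11) = -1, μ(13) = -1, μ(14) = 1, μ(15) = 1, μ(17) = -1, μ(19) = -1, μ(21) = 1, μ(22) = 1, μ(23) = -1, with μ = 0 on non-squarefree integers. Summing μ(k)/k for k where μ(k) ≠ 0 gives -249979/223092870 ≈ -0.0011. (PNT ⟺ this sum → 0 as n → ∞.)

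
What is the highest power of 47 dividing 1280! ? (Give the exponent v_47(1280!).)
v_47(1280!) = 27

Legendre's formula: v_p(n!) = Σ_{k ≥ 1} ⌊n / p^k⌋. For p = 47, n = 1280, the terms are:
  ⌊1280/47^1⌋ = ⌊1280/47⌋ = 27
(the next term ⌊1280/47^2⌋ = 0, terminating the sum). Summing: v_47(1280!) = 27 = 27.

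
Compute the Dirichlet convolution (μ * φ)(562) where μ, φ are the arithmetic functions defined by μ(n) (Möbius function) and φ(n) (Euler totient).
(μ * φ)(562) = 0

Divisors of 562: [1, 2, 281, 562]. For each d | 562:
  d = 1: μ(1) · φ(562/1) = 1 · 280 = 280
  d = 2: μ(2) · φ(562/2) = -1 · 280 = -280
  d = 281: μ(281) · φ(562/281) = -1 · 1 = -1
  d = 562: μ(562) · φ(562/562) = 1 · 1 = 1
Summing: (μ * φ)(562) = 280 + -280 + -1 + 1 = 0.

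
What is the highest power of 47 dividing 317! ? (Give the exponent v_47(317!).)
v_47(317!) = 6

Legendre's formula: v_p(n!) = Σ_{k ≥ 1} ⌊n / p^k⌋. For p = 47, n = 317, the terms are:
  ⌊317/47^1⌋ = ⌊317/47⌋ = 6
(the next term ⌊317/47^2⌋ = 0, terminating the sum). Summing: v_47(317!) = 6 = 6.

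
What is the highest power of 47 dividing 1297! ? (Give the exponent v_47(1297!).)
v_47(1297!) = 27

Legendre's formula: v_p(n!) = Σ_{k ≥ 1} ⌊n / p^k⌋. For p = 47, n = 1297, the terms are:
  ⌊1297/47^1⌋ = ⌊1297/47⌋ = 27
(the next term ⌊1297/47^2⌋ = 0, terminating the sum). Summing: v_47(1297!) = 27 = 27.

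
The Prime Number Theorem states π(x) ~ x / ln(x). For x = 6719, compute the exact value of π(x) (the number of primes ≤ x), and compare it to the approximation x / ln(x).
π(6719) = 867;  x/ln(x) ≈ 762.42;  relative error ≈ 12.06%.

Directly count primes up to 6719: π(6719) = 867. The PNT approximation gives 6719/ln(6719) ≈ 6719/8.81269 ≈ 762.42. Relative error (π(x) − x/ln(x)) / π(x) ≈ 12.06%; the approximation is known to undercount slightly (Li(x) is a better estimate).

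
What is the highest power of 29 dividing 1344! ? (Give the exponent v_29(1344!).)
v_29(1344!) = 47

Legendre's formula: v_p(n!) = Σ_{k ≥ 1} ⌊n / p^k⌋. For p = 29, n = 1344, the terms are:
  ⌊1344/29^1⌋ = ⌊1344/29⌋ = 46
  ⌊1344/29^2⌋ = ⌊1344/841⌋ = 1
(the next term ⌊1344/29^3⌋ = 0, terminating the sum). Summing: v_29(1344!) = 46 + 1 = 47.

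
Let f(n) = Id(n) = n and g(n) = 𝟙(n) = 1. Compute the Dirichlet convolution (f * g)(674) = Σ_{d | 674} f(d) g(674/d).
(Id * 𝟙)(674) = 1014

Divisors of 674: [1, 2, 337, 674]. For each d | 674:
  d = 1: Id(1) · 𝟙(674/1) = 1 · 1 = 1
  d = 2: Id(2) · 𝟙(674/2) = 2 · 1 = 2
  d = 337: Id(337) · 𝟙(674/337) = 337 · 1 = 337
  d = 674: Id(674) · 𝟙(674/674) = 674 · 1 = 674
Summing: (Id * 𝟙)(674) = 1 + 2 + 337 + 674 = 1014.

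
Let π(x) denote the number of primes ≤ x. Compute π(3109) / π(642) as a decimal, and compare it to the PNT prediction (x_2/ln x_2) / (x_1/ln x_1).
π(3109)/π(642) = 443/116 ≈ 3.8190;  PNT prediction ≈ 3.8928.

π(642) = 116 and π(3109) = 443, so π(3109)/π(642) ≈ 3.8190. The PNT-predicted ratio is (3109/ln(3109)) / (642/ln(642)) ≈ 3.8928. The two agree to within a few percent, as expected.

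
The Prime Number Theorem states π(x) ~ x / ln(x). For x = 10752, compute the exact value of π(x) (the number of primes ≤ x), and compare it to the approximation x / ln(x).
π(10752) = 1310;  x/ln(x) ≈ 1158.27;  relative error ≈ 11.58%.

Directly count primes up to 10752: π(10752) = 1310. The PNT approximation gives 10752/ln(10752) ≈ 10752/9.28285 ≈ 1158.27. Relative error (π(x) − x/ln(x)) / π(x) ≈ 11.58%; the approximation is known to undercount slightly (Li(x) is a better estimate).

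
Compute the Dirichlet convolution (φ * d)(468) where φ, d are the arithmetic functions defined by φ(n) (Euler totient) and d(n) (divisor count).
(φ * d)(468) = 1274

Divisors of 468: [1, 2, 3, 4, 6, 9, 12, 13, 18, 26, 36, 39, 52, 78, 117, 156, 234, 468]. For each d | 468:
  d = 1: φ(1) · d(468/1) = 1 · 18 = 18
  d = 2: φ(2) · d(468/2) = 1 · 12 = 12
  d = 3: φ(3) · d(468/3) = 2 · 12 = 24
  d = 4: φ(4) · d(468/4) = 2 · 6 = 12
  d = 6: φ(6) · d(468/6) = 2 · 8 = 16
  d = 9: φ(9) · d(468/9) = 6 · 6 = 36
  d = 12: φ(12) · d(468/12) = 4 · 4 = 16
  d = 13: φ(13) · d(468/13) = 12 · 9 = 108
  d = 18: φ(18) · d(468/18) = 6 · 4 = 24
  d = 26: φ(26) · d(468/26) = 12 · 6 = 72
  d = 36: φ(36) · d(468/36) = 12 · 2 = 24
  d = 39: φ(39) · d(468/39) = 24 · 6 = 144
  d = 52: φ(52) · d(468/52) = 24 · 3 = 72
  d = 78: φ(78) · d(468/78) = 24 · 4 = 96
  d = 117: φ(117) · d(468/117) = 72 · 3 = 216
  d = 156: φ(156) · d(468/156) = 48 · 2 = 96
  d = 234: φ(234) · d(468/234) = 72 · 2 = 144
  d = 468: φ(468) · d(468/468) = 144 · 1 = 144
Summing: (φ * d)(468) = 18 + 12 + 24 + 12 + 16 + 36 + 16 + 108 + 24 + 72 + 24 + 144 + 72 + 96 + 216 + 96 + 144 + 144 = 1274.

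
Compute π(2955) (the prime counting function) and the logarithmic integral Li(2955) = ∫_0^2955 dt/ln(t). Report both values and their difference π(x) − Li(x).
π(2955) = 425;  Li(2955) ≈ 437.13;  π(x) − Li(x) ≈ -12.13.

Direct count of primes ≤ 2955 gives π(2955) = 425. Numerical evaluation of the logarithmic integral gives Li(2955) ≈ 437.13. The difference π(x) − Li(x) ≈ -12.13 is typically negative for small/moderate x (Li(x) overestimates), though Littlewood's theorem shows this sign changes infinitely often.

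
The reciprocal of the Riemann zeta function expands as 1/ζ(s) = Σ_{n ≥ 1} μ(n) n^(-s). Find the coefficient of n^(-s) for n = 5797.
μ(5797) = -1

Factor n = 5797 = 11 · 17 · 31. μ(n) = 0 if any exponent ≥ 2 (not squarefree); otherwise μ(n) = (−1)^{ω(n)} where ω(n) is the number of distinct prime factors. Applying: μ(5797) = -1.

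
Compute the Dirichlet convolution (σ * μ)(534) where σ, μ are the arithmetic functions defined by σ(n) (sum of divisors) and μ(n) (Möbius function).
(σ * μ)(534) = 534

Divisors of 534: [1, 2, 3, 6, 89, 178, 267, 534]. For each d | 534:
  d = 1: σ(1) · μ(534/1) = 1 · -1 = -1
  d = 2: σ(2) · μ(534/2) = 3 · 1 = 3
  d = 3: σ(3) · μ(534/3) = 4 · 1 = 4
  d = 6: σ(6) · μ(534/6) = 12 · -1 = -12
  d = 89: σ(89) · μ(534/89) = 90 · 1 = 90
  d = 178: σ(178) · μ(534/178) = 270 · -1 = -270
  d = 267: σ(267) · μ(534/267) = 360 · -1 = -360
  d = 534: σ(534) · μ(534/534) = 1080 · 1 = 1080
Summing: (σ * μ)(534) = -1 + 3 + 4 + -12 + 90 + -270 + -360 + 1080 = 534.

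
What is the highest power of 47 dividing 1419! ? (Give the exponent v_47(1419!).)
v_47(1419!) = 30

Legendre's formula: v_p(n!) = Σ_{k ≥ 1} ⌊n / p^k⌋. For p = 47, n = 1419, the terms are:
  ⌊1419/47^1⌋ = ⌊1419/47⌋ = 30
(the next term ⌊1419/47^2⌋ = 0, terminating the sum). Summing: v_47(1419!) = 30 = 30.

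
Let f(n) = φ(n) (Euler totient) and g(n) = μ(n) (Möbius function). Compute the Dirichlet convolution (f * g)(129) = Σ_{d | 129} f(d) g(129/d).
(φ * μ)(129) = 41

Divisors of 129: [1, 3, 43, 129]. For each d | 129:
  d = 1: φ(1) · μ(129/1) = 1 · 1 = 1
  d = 3: φ(3) · μ(129/3) = 2 · -1 = -2
  d = 43: φ(43) · μ(129/43) = 42 · -1 = -42
  d = 129: φ(129) · μ(129/129) = 84 · 1 = 84
Summing: (φ * μ)(129) = 1 + -2 + -42 + 84 = 41.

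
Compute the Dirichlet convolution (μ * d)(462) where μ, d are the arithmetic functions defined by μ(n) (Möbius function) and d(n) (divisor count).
(μ * d)(462) = 1

Divisors of 462: [1, 2, 3, 6, 7, 11, 14, 21, 22, 33, 42, 66, 77, 154, 231, 462]. For each d | 462:
  d = 1: μ(1) · d(462/1) = 1 · 16 = 16
  d = 2: μ(2) · d(462/2) = -1 · 8 = -8
  d = 3: μ(3) · d(462/3) = -1 · 8 = -8
  d = 6: μ(6) · d(462/6) = 1 · 4 = 4
  d = 7: μ(7) · d(462/7) = -1 · 8 = -8
  d = 11: μ(11) · d(462/11) = -1 · 8 = -8
  d = 14: μ(14) · d(462/14) = 1 · 4 = 4
  d = 21: μ(21) · d(462/21) = 1 · 4 = 4
  d = 22: μ(22) · d(462/22) = 1 · 4 = 4
  d = 33: μ(33) · d(462/33) = 1 · 4 = 4
  d = 42: μ(42) · d(462/42) = -1 · 2 = -2
  d = 66: μ(66) · d(462/66) = -1 · 2 = -2
  d = 77: μ(77) · d(462/77) = 1 · 4 = 4
  d = 154: μ(154) · d(462/154) = -1 · 2 = -2
  d = 231: μ(231) · d(462/231) = -1 · 2 = -2
  d = 462: μ(462) · d(462/462) = 1 · 1 = 1
Summing: (μ * d)(462) = 16 + -8 + -8 + 4 + -8 + -8 + 4 + 4 + 4 + 4 + -2 + -2 + 4 + -2 + -2 + 1 = 1.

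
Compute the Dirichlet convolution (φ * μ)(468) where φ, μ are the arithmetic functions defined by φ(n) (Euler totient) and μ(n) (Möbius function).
(φ * μ)(468) = 44

Divisors of 468: [1, 2, 3, 4, 6, 9, 12, 13, 18, 26, 36, 39, 52, 78, 117, 156, 234, 468]. For each d | 468:
  d = 1: φ(1) · μ(468/1) = 1 · 0 = 0
  d = 2: φ(2) · μ(468/2) = 1 · 0 = 0
  d = 3: φ(3) · μ(468/3) = 2 · 0 = 0
  d = 4: φ(4) · μ(468/4) = 2 · 0 = 0
  d = 6: φ(6) · μ(468/6) = 2 · -1 = -2
  d = 9: φ(9) · μ(468/9) = 6 · 0 = 0
  d = 12: φ(12) · μ(468/12) = 4 · 1 = 4
  d = 13: φ(13) · μ(468/13) = 12 · 0 = 0
  d = 18: φ(18) · μ(468/18) = 6 · 1 = 6
  d = 26: φ(26) · μ(468/26) = 12 · 0 = 0
  d = 36: φ(36) · μ(468/36) = 12 · -1 = -12
  d = 39: φ(39) · μ(468/39) = 24 · 0 = 0
  d = 52: φ(52) · μ(468/52) = 24 · 0 = 0
  d = 78: φ(78) · μ(468/78) = 24 · 1 = 24
  d = 117: φ(117) · μ(468/117) = 72 · 0 = 0
  d = 156: φ(156) · μ(468/156) = 48 · -1 = -48
  d = 234: φ(234) · μ(468/234) = 72 · -1 = -72
  d = 468: φ(468) · μ(468/468) = 144 · 1 = 144
Summing: (φ * μ)(468) = 0 + 0 + 0 + 0 + -2 + 0 + 4 + 0 + 6 + 0 + -12 + 0 + 0 + 24 + 0 + -48 + -72 + 144 = 44.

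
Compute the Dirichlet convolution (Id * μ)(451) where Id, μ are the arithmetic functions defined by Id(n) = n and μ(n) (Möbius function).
(Id * μ)(451) = 400

Divisors of 451: [1, 11, 41, 451]. For each d | 451:
  d = 1: Id(1) · μ(451/1) = 1 · 1 = 1
  d = 11: Id(11) · μ(451/11) = 11 · -1 = -11
  d = 41: Id(41) · μ(451/41) = 41 · -1 = -41
  d = 451: Id(451) · μ(451/451) = 451 · 1 = 451
Summing: (Id * μ)(451) = 1 + -11 + -41 + 451 = 400.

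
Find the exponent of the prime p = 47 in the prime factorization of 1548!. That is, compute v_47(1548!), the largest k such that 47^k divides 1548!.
v_47(1548!) = 32

Legendre's formula: v_p(n!) = Σ_{k ≥ 1} ⌊n / p^k⌋. For p = 47, n = 1548, the terms are:
  ⌊1548/47^1⌋ = ⌊1548/47⌋ = 32
(the next term ⌊1548/47^2⌋ = 0, terminating the sum). Summing: v_47(1548!) = 32 = 32.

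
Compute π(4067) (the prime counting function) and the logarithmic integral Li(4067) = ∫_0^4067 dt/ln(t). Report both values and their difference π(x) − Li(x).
π(4067) = 560;  Li(4067) ≈ 573.43;  π(x) − Li(x) ≈ -13.43.

Direct count of primes ≤ 4067 gives π(4067) = 560. Numerical evaluation of the logarithmic integral gives Li(4067) ≈ 573.43. The difference π(x) − Li(x) ≈ -13.43 is typically negative for small/moderate x (Li(x) overestimates), though Littlewood's theorem shows this sign changes infinitely often.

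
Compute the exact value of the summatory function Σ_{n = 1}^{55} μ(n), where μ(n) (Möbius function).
Σ_{n ≤ 55} μ(n) = -2

Compute μ(n) for each 1 ≤ n ≤ 55: μ(1) = 1, μ(2) = -1, μ(3) = -1, μ(4) = 0, μ(5) = -1, μ(6) = 1, μ(7) = -1, μ(8) = 0, μ(9) = 0, μ(10) = 1, μ(11) = -1, μ(12) = 0, μ(13) = -1, μ(14) = 1, μ(15) = 1, μ(16) = 0, μ(17) = -1, μ(18) = 0, μ(19) = -1, μ(20) = 0, μ(21) = 1, μ(22) = 1, μ(23) = -1, μ(24) = 0, μ(25) = 0, μ(26) = 1, μ(27) = 0, μ(28) = 0, μ(29) = -1, μ(30) = -1, μ(31) = -1, μ(32) = 0, μ(33) = 1, μ(34) = 1, μ(35) = 1, μ(36) = 0, μ(37) = -1, μ(38) = 1, μ(39) = 1, μ(40) = 0, μ(41) = -1, μ(42) = -1, μ(43) = -1, μ(44) = 0, μ(45) = 0, μ(46) = 1, μ(47) = -1, μ(48) = 0, μ(49) = 0, μ(50) = 0, μ(51) = 1, μ(52) = 0, μ(53) = -1, μ(54) = 0, μ(55) = 1. Summing all 55 values: -2. (Mertens function M(x) = Σ_{n ≤ x} μ(n); on average M(x) should be small (PNT ⟺ M(x) = o(x)).)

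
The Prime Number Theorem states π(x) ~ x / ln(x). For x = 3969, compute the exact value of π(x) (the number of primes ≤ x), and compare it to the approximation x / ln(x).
π(3969) = 549;  x/ln(x) ≈ 478.99;  relative error ≈ 12.75%.

Directly count primes up to 3969: π(3969) = 549. The PNT approximation gives 3969/ln(3969) ≈ 3969/8.28627 ≈ 478.99. Relative error (π(x) − x/ln(x)) / π(x) ≈ 12.75%; the approximation is known to undercount slightly (Li(x) is a better estimate).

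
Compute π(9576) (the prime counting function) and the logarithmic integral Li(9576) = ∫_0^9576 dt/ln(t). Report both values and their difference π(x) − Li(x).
π(9576) = 1183;  Li(9576) ≈ 1199.99;  π(x) − Li(x) ≈ -16.99.

Direct count of primes ≤ 9576 gives π(9576) = 1183. Numerical evaluation of the logarithmic integral gives Li(9576) ≈ 1199.99. The difference π(x) − Li(x) ≈ -16.99 is typically negative for small/moderate x (Li(x) overestimates), though Littlewood's theorem shows this sign changes infinitely often.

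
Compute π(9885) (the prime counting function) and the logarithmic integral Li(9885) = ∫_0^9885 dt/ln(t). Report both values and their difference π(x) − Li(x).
π(9885) = 1219;  Li(9885) ≈ 1233.64;  π(x) − Li(x) ≈ -14.64.

Direct count of primes ≤ 9885 gives π(9885) = 1219. Numerical evaluation of the logarithmic integral gives Li(9885) ≈ 1233.64. The difference π(x) − Li(x) ≈ -14.64 is typically negative for small/moderate x (Li(x) overestimates), though Littlewood's theorem shows this sign changes infinitely often.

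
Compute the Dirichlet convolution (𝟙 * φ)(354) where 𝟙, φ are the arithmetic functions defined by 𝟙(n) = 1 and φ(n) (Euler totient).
(𝟙 * φ)(354) = 354

Divisors of 354: [1, 2, 3, 6, 59, 118, 177, 354]. For each d | 354:
  d = 1: 𝟙(1) · φ(354/1) = 1 · 116 = 116
  d = 2: 𝟙(2) · φ(354/2) = 1 · 116 = 116
  d = 3: 𝟙(3) · φ(354/3) = 1 · 58 = 58
  d = 6: 𝟙(6) · φ(354/6) = 1 · 58 = 58
  d = 59: 𝟙(59) · φ(354/59) = 1 · 2 = 2
  d = 118: 𝟙(118) · φ(354/118) = 1 · 2 = 2
  d = 177: 𝟙(177) · φ(354/177) = 1 · 1 = 1
  d = 354: 𝟙(354) · φ(354/354) = 1 · 1 = 1
Summing: (𝟙 * φ)(354) = 116 + 116 + 58 + 58 + 2 + 2 + 1 + 1 = 354.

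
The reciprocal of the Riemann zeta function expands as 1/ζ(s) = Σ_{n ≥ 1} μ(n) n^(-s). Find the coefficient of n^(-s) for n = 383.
μ(383) = -1

Factor n = 383 = 383. μ(n) = 0 if any exponent ≥ 2 (not squarefree); otherwise μ(n) = (−1)^{ω(n)} where ω(n) is the number of distinct prime factors. Applying: μ(383) = -1.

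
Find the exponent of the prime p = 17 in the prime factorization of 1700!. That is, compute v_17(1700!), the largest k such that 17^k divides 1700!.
v_17(1700!) = 105

Legendre's formula: v_p(n!) = Σ_{k ≥ 1} ⌊n / p^k⌋. For p = 17, n = 1700, the terms are:
  ⌊1700/17^1⌋ = ⌊1700/17⌋ = 100
  ⌊1700/17^2⌋ = ⌊1700/289⌋ = 5
(the next term ⌊1700/17^3⌋ = 0, terminating the sum). Summing: v_17(1700!) = 100 + 5 = 105.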